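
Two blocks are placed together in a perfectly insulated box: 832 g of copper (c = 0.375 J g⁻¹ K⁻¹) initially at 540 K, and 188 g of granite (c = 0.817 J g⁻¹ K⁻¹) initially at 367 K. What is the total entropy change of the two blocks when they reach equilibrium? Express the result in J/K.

ΔS_total = 7.31 J/K

Energy balance: T_f = (m₁c₁T₁ + m₂c₂T₂)/(m₁c₁ + m₂c₂) = 482.93 K.
ΔS₁ = m₁c₁ ln(T_f/T₁) = 312 × ln(482.93/540) = -34.85 J/K.
ΔS₂ = m₂c₂ ln(T_f/T₂) = 153.596 × ln(482.93/367) = 42.16 J/K.
ΔS_total = -34.85 + 42.16 = 7.31 J/K.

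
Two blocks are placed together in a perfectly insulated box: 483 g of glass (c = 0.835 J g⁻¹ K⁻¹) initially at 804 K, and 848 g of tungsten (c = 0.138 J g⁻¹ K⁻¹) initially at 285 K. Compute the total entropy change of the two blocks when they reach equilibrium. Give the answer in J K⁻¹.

Energy balance: T_f = (m₁c₁T₁ + m₂c₂T₂)/(m₁c₁ + m₂c₂) = 687.27 K.
ΔS₁ = m₁c₁ ln(T_f/T₁) = 403.305 × ln(687.27/804) = -63.26 J/K.
ΔS₂ = m₂c₂ ln(T_f/T₂) = 117.024 × ln(687.27/285) = 103 J/K.
ΔS_total = -63.26 + 103 = 39.7 J/K.

ΔS_total = 39.7 J/K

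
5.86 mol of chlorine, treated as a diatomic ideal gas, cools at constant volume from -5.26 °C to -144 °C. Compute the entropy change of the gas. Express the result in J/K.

ΔS = -88.9 J/K

In kelvin: T₁ = 267.89 K, T₂ = 129.15 K. At constant volume, ΔS = nC_V ln(T₂/T₁) with C_V = 5R/2 = 20.79 J mol⁻¹ K⁻¹.
ΔS = 5.86 × 20.79 × ln(129.15/267.89) = -88.9 J/K.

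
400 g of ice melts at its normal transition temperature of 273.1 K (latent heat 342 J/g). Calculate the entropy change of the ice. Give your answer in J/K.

ΔS = 501 J/K

Heat absorbed by the substance: Q = mL = 400 × 342 = 136800 J.
At constant T, ΔS = Q_rev/T = 136800 / 273.1 = 501 J/K.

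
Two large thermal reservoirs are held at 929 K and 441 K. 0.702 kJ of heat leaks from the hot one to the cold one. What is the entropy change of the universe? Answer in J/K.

ΔS_total = 0.836 J/K

ΔS_hot = −Q/T_H = −702/929 = -0.7557 J/K and ΔS_cold = +Q/T_C = 702/441 = 1.592 J/K.
ΔS_total = -0.7557 + 1.592 = 0.836 J/K, positive as the second law requires.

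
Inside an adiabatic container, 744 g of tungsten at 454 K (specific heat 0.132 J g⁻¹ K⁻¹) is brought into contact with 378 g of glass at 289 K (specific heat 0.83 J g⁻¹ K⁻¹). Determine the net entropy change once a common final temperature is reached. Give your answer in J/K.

Energy balance: T_f = (m₁c₁T₁ + m₂c₂T₂)/(m₁c₁ + m₂c₂) = 328.34 K.
ΔS₁ = m₁c₁ ln(T_f/T₁) = 98.208 × ln(328.34/454) = -31.83 J/K.
ΔS₂ = m₂c₂ ln(T_f/T₂) = 313.74 × ln(328.34/289) = 40.04 J/K.
ΔS_total = -31.83 + 40.04 = 8.21 J/K.

ΔS_total = 8.21 J/K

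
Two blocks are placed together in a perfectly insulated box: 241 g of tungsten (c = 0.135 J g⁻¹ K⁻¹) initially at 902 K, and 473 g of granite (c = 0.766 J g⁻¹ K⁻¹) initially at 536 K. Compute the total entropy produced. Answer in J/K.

Energy balance: T_f = (m₁c₁T₁ + m₂c₂T₂)/(m₁c₁ + m₂c₂) = 566.16 K.
ΔS₁ = m₁c₁ ln(T_f/T₁) = 32.535 × ln(566.16/902) = -15.15 J/K.
ΔS₂ = m₂c₂ ln(T_f/T₂) = 362.318 × ln(566.16/536) = 19.83 J/K.
ΔS_total = -15.15 + 19.83 = 4.68 J/K.

ΔS_total = 4.68 J/K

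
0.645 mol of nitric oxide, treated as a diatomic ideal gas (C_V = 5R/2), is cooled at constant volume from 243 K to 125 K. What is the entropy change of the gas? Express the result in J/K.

ΔS = -8.91 J/K

At constant volume, ΔS = nC_V ln(T₂/T₁) with C_V = 5R/2 = 20.79 J mol⁻¹ K⁻¹.
ΔS = 0.645 × 20.79 × ln(125/243) = -8.91 J/K.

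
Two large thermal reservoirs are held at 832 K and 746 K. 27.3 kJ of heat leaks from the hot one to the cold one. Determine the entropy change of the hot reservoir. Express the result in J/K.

The hot reservoir loses heat Q, so ΔS_hot = −Q/T_H = −27300/832 = -32.8 J/K.

ΔS_hot = -32.8 J/K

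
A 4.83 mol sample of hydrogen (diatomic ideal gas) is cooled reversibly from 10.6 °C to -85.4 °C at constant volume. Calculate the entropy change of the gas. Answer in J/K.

In kelvin: T₁ = 283.75 K, T₂ = 187.75 K. At constant volume, ΔS = nC_V ln(T₂/T₁) with C_V = 5R/2 = 20.79 J mol⁻¹ K⁻¹.
ΔS = 4.83 × 20.79 × ln(187.75/283.75) = -41.5 J/K.

ΔS = -41.5 J/K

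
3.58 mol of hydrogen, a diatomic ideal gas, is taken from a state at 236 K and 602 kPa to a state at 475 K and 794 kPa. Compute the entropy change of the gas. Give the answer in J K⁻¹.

ΔS = nC_p ln(T₂/T₁) − nR ln(P₂/P₁), with C_p = 7R/2 = 29.1 J mol⁻¹ K⁻¹ for a diatomic ideal gas.
ΔS = 3.58 × [29.1 × ln(475/236) − 8.314 × ln(794/602)] = 64.6 J/K.

ΔS = 64.6 J/K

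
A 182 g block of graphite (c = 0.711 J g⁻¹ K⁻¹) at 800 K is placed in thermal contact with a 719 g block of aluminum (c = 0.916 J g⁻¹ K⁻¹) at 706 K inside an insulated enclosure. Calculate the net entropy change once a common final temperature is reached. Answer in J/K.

ΔS_total = 0.869 J/K

Energy balance: T_f = (m₁c₁T₁ + m₂c₂T₂)/(m₁c₁ + m₂c₂) = 721.44 K.
ΔS₁ = m₁c₁ ln(T_f/T₁) = 129.402 × ln(721.44/800) = -13.376 J/K.
ΔS₂ = m₂c₂ ln(T_f/T₂) = 658.604 × ln(721.44/706) = 14.245 J/K.
ΔS_total = -13.376 + 14.245 = 0.869 J/K.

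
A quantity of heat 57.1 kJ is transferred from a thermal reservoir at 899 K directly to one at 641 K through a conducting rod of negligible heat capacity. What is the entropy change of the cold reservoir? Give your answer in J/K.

ΔS_cold = 89.1 J/K

The cold reservoir gains heat Q, so ΔS_cold = +Q/T_C = 57100/641 = 89.1 J/K.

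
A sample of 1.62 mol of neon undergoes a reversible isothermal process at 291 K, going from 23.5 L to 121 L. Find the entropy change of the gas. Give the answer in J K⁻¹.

ΔS_gas = 22.1 J/K

For an isothermal ideal gas ΔS_gas = nR ln(V₂/V₁) = 1.62 × 8.314 × ln(121/23.5) = 22.1 J/K.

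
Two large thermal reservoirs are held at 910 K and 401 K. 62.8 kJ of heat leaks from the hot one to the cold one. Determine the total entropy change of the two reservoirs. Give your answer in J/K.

ΔS_total = 87.6 J/K

ΔS_hot = −Q/T_H = −62800/910 = -69.01 J/K and ΔS_cold = +Q/T_C = 62800/401 = 156.6 J/K.
ΔS_total = -69.01 + 156.6 = 87.6 J/K, positive as the second law requires.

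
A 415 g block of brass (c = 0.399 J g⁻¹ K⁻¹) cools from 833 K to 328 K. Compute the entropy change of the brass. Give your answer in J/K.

ΔS = ∫dQ_rev/T = m c ln(T₂/T₁) = 415 × 0.399 × ln(328/833) = -154 J/K.

ΔS = -154 J/K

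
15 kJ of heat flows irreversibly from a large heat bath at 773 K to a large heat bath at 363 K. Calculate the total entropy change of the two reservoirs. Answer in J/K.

ΔS_total = 21.9 J/K

ΔS_hot = −Q/T_H = −15000/773 = -19.4 J/K and ΔS_cold = +Q/T_C = 15000/363 = 41.32 J/K.
ΔS_total = -19.4 + 41.32 = 21.9 J/K, positive as the second law requires.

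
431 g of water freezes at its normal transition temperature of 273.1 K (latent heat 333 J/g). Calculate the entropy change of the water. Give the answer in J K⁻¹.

Heat released by the substance: Q = −mL = −431 × 333 = −143523 J.
At constant T, ΔS = Q_rev/T = −143523 / 273.1 = -526 J/K.

ΔS = -526 J/K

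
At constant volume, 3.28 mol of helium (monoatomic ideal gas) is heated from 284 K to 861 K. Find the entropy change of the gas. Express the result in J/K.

At constant volume, ΔS = nC_V ln(T₂/T₁) with C_V = 3R/2 = 12.47 J mol⁻¹ K⁻¹.
ΔS = 3.28 × 12.47 × ln(861/284) = 45.4 J/K.

ΔS = 45.4 J/K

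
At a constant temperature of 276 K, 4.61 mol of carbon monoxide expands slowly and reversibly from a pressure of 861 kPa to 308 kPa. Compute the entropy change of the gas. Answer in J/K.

ΔS_gas = 39.4 J/K

For an isothermal ideal gas ΔS_gas = nR ln(P₁/P₂) = 4.61 × 8.314 × ln(861/308) = 39.4 J/K.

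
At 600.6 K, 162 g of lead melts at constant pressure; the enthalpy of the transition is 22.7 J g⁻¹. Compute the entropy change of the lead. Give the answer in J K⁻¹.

ΔS = 6.12 J/K

Heat absorbed by the substance: Q = mL = 162 × 22.7 = 3677.4 J.
At constant T, ΔS = Q_rev/T = 3677.4 / 600.6 = 6.12 J/K.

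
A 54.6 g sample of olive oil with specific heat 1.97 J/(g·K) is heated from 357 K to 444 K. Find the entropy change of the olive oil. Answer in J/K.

ΔS = 23.5 J/K

ΔS = ∫dQ_rev/T = m c ln(T₂/T₁) = 54.6 × 1.97 × ln(444/357) = 23.5 J/K.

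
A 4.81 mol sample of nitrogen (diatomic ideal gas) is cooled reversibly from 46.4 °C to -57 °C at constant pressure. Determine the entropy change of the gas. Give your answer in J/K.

In kelvin: T₁ = 319.55 K, T₂ = 216.15 K. At constant pressure, ΔS = nC_p ln(T₂/T₁) with C_p = 7R/2 = 29.1 J mol⁻¹ K⁻¹.
ΔS = 4.81 × 29.1 × ln(216.15/319.55) = -54.7 J/K.

ΔS = -54.7 J/K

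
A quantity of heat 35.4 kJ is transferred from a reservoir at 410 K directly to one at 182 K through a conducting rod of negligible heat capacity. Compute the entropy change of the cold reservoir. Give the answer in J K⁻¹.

The cold reservoir gains heat Q, so ΔS_cold = +Q/T_C = 35400/182 = 195 J/K.

ΔS_cold = 195 J/K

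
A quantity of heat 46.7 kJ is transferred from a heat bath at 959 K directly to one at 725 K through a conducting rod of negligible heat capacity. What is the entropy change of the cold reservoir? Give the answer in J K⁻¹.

ΔS_cold = 64.4 J/K

The cold reservoir gains heat Q, so ΔS_cold = +Q/T_C = 46700/725 = 64.4 J/K.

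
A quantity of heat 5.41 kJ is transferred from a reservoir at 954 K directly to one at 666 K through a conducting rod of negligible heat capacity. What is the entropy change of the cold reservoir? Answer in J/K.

ΔS_cold = 8.12 J/K

The cold reservoir gains heat Q, so ΔS_cold = +Q/T_C = 5410/666 = 8.12 J/K.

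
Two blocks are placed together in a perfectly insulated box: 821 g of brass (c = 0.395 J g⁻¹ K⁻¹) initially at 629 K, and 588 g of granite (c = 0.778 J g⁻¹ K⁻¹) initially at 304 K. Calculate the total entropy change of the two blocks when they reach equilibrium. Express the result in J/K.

Energy balance: T_f = (m₁c₁T₁ + m₂c₂T₂)/(m₁c₁ + m₂c₂) = 438.82 K.
ΔS₁ = m₁c₁ ln(T_f/T₁) = 324.295 × ln(438.82/629) = -116.76 J/K.
ΔS₂ = m₂c₂ ln(T_f/T₂) = 457.464 × ln(438.82/304) = 167.92 J/K.
ΔS_total = -116.76 + 167.92 = 51.2 J/K.

ΔS_total = 51.2 J/K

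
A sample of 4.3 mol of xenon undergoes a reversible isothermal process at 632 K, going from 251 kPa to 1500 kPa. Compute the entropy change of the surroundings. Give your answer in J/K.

ΔS_surr = 63.9 J/K

For an isothermal ideal gas ΔS_gas = nR ln(P₁/P₂) = 4.3 × 8.314 × ln(251/1500) = -63.9 J/K.
The process is reversible, so ΔS_surr = −ΔS_gas = 63.9 J/K and ΔS_universe = 0.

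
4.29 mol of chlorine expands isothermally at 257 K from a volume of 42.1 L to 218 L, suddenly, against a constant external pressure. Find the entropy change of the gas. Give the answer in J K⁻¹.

Entropy is a state function, so ΔS_gas depends only on the end states.
For an isothermal ideal gas ΔS_gas = nR ln(V₂/V₁) = 4.29 × 8.314 × ln(218/42.1) = 58.7 J/K.

ΔS_gas = 58.7 J/K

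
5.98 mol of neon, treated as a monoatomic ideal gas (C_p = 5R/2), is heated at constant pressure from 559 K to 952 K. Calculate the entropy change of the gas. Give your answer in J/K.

At constant pressure, ΔS = nC_p ln(T₂/T₁) with C_p = 5R/2 = 20.79 J mol⁻¹ K⁻¹.
ΔS = 5.98 × 20.79 × ln(952/559) = 66.2 J/K.

ΔS = 66.2 J/K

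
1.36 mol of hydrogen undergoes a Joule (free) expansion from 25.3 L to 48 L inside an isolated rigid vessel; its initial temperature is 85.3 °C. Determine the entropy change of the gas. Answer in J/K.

No heat is exchanged and no work is done, so the ideal-gas temperature stays constant.
Entropy is a state function; using a reversible isothermal path, ΔS_gas = nR ln(V₂/V₁) = 1.36 × 8.314 × ln(48/25.3) = 7.24 J/K.

ΔS_gas = 7.24 J/K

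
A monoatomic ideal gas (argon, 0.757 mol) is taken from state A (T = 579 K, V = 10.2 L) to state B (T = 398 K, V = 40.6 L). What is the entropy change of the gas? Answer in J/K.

Entropy is a state function: ΔS = nC_V ln(T₂/T₁) + nR ln(V₂/V₁), with C_V = 3R/2 = 12.47 J mol⁻¹ K⁻¹ for a monoatomic ideal gas.
ΔS = 0.757 × [12.47 × ln(398/579) + 8.314 × ln(40.6/10.2)] = 5.16 J/K.

ΔS = 5.16 J/K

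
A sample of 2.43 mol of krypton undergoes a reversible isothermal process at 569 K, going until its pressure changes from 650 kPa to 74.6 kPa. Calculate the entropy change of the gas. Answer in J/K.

For an isothermal ideal gas ΔS_gas = nR ln(P₁/P₂) = 2.43 × 8.314 × ln(650/74.6) = 43.7 J/K.

ΔS_gas = 43.7 J/K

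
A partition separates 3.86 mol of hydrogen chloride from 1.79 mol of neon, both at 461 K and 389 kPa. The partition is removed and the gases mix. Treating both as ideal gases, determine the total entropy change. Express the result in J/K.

ΔS_mix = 29.3 J/K

Mole fractions: x_A = 3.86/5.65 = 0.683, x_B = 0.317.
ΔS_mix = −R(n_A ln x_A + n_B ln x_B) = −8.314 × (3.86 ln 0.683 + 1.79 ln 0.317) = 29.3 J/K.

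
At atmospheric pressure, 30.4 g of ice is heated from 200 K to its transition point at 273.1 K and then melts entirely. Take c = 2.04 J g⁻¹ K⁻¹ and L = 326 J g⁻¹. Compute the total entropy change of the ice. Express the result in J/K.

Warming step: ΔS₁ = m c ln(T_tr/T_i) = 30.4 × 2.04 × ln(273.1/200) = 19.32 J/K.
Phase change: ΔS₂ = +mL/T_tr = 30.4 × 326 / 273.1 = 36.29 J/K.
ΔS_total = (19.32) + (36.29) = 55.6 J/K.

ΔS = 55.6 J/K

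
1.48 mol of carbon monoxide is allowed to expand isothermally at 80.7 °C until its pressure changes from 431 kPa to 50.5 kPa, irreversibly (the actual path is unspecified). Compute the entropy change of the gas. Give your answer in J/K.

ΔS_gas = 26.4 J/K

Entropy is a state function, so ΔS_gas depends only on the end states.
For an isothermal ideal gas ΔS_gas = nR ln(P₁/P₂) = 1.48 × 8.314 × ln(431/50.5) = 26.4 J/K.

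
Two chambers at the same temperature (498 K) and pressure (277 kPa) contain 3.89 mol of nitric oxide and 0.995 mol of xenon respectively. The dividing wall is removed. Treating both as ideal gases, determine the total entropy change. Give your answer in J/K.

ΔS_mix = 20.5 J/K

Mole fractions: x_A = 3.89/4.88 = 0.796, x_B = 0.204.
ΔS_mix = −R(n_A ln x_A + n_B ln x_B) = −8.314 × (3.89 ln 0.796 + 0.995 ln 0.204) = 20.5 J/K.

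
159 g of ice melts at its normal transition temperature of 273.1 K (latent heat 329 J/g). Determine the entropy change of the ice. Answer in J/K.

ΔS = 192 J/K

Heat absorbed by the substance: Q = mL = 159 × 329 = 52311 J.
At constant T, ΔS = Q_rev/T = 52311 / 273.1 = 192 J/K.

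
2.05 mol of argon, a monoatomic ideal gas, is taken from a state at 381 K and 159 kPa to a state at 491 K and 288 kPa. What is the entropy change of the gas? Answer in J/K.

ΔS = nC_p ln(T₂/T₁) − nR ln(P₂/P₁), with C_p = 5R/2 = 20.79 J mol⁻¹ K⁻¹ for a monoatomic ideal gas.
ΔS = 2.05 × [20.79 × ln(491/381) − 8.314 × ln(288/159)] = 0.683 J/K.

ΔS = 0.683 J/K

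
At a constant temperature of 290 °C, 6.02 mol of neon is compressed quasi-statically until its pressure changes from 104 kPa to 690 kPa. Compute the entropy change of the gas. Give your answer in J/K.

For an isothermal ideal gas ΔS_gas = nR ln(P₁/P₂) = 6.02 × 8.314 × ln(104/690) = -94.7 J/K.

ΔS_gas = -94.7 J/K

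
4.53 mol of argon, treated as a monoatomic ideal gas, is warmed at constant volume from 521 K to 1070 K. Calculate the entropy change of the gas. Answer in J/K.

ΔS = 40.7 J/K

At constant volume, ΔS = nC_V ln(T₂/T₁) with C_V = 3R/2 = 12.47 J mol⁻¹ K⁻¹.
ΔS = 4.53 × 12.47 × ln(1070/521) = 40.7 J/K.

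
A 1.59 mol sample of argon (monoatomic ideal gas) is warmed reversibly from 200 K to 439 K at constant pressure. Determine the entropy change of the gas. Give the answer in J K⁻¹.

At constant pressure, ΔS = nC_p ln(T₂/T₁) with C_p = 5R/2 = 20.79 J mol⁻¹ K⁻¹.
ΔS = 1.59 × 20.79 × ln(439/200) = 26 J/K.

ΔS = 26 J/K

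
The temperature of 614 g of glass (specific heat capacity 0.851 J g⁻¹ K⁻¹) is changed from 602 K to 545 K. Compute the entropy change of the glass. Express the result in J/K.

ΔS = -52 J/K

ΔS = ∫dQ_rev/T = m c ln(T₂/T₁) = 614 × 0.851 × ln(545/602) = -52 J/K.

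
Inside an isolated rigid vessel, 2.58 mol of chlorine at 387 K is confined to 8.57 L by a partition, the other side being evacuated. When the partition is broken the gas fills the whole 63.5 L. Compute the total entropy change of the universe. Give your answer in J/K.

ΔS_universe = 43 J/K

No heat is exchanged and no work is done, so the ideal-gas temperature stays constant.
Entropy is a state function; using a reversible isothermal path, ΔS_gas = nR ln(V₂/V₁) = 2.58 × 8.314 × ln(63.5/8.57) = 43 J/K.
The insulated surroundings exchange no heat, so ΔS_surr = 0 and ΔS_universe = ΔS_gas.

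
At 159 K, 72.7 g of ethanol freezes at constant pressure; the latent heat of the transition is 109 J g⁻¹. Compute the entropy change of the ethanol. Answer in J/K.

ΔS = -49.8 J/K

Heat released by the substance: Q = −mL = −72.7 × 109 = −7924.3 J.
At constant T, ΔS = Q_rev/T = −7924.3 / 159 = -49.8 J/K.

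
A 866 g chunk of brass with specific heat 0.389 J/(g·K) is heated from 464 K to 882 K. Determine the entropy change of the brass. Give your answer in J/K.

ΔS = ∫dQ_rev/T = m c ln(T₂/T₁) = 866 × 0.389 × ln(882/464) = 216 J/K.

ΔS = 216 J/K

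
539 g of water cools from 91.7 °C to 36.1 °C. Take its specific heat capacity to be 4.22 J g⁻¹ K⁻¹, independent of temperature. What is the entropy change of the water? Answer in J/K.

In kelvin: T₁ = 364.85 K, T₂ = 309.25 K. ΔS = ∫dQ_rev/T = m c ln(T₂/T₁) = 539 × 4.22 × ln(309.25/364.85) = -376 J/K.

ΔS = -376 J/K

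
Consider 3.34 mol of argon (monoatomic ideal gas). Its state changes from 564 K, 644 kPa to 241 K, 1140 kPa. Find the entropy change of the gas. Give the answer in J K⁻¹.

ΔS = nC_p ln(T₂/T₁) − nR ln(P₂/P₁), with C_p = 5R/2 = 20.79 J mol⁻¹ K⁻¹ for a monoatomic ideal gas.
ΔS = 3.34 × [20.79 × ln(241/564) − 8.314 × ln(1140/644)] = -74.9 J/K.

ΔS = -74.9 J/K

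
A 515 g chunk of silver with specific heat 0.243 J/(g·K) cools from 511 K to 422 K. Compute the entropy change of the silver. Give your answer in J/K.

ΔS = -23.9 J/K

ΔS = ∫dQ_rev/T = m c ln(T₂/T₁) = 515 × 0.243 × ln(422/511) = -23.9 J/K.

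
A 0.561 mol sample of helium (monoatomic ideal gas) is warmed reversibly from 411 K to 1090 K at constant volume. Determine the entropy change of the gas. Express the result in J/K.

ΔS = 6.82 J/K

At constant volume, ΔS = nC_V ln(T₂/T₁) with C_V = 3R/2 = 12.47 J mol⁻¹ K⁻¹.
ΔS = 0.561 × 12.47 × ln(1090/411) = 6.82 J/K.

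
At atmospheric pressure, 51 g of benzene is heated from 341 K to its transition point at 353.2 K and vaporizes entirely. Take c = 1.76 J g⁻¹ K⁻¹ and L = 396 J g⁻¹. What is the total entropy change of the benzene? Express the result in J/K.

ΔS = 60.3 J/K

Warming step: ΔS₁ = m c ln(T_tr/T_i) = 51 × 1.76 × ln(353.2/341) = 3.155 J/K.
Phase change: ΔS₂ = +mL/T_tr = 51 × 396 / 353.2 = 57.18 J/K.
ΔS_total = (3.155) + (57.18) = 60.3 J/K.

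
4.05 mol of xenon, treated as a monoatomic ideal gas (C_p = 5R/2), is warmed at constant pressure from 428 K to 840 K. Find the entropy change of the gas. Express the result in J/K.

ΔS = 56.8 J/K

At constant pressure, ΔS = nC_p ln(T₂/T₁) with C_p = 5R/2 = 20.79 J mol⁻¹ K⁻¹.
ΔS = 4.05 × 20.79 × ln(840/428) = 56.8 J/K.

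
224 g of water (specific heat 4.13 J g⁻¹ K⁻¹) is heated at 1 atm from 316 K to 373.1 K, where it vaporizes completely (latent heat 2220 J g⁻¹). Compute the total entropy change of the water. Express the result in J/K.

ΔS = 1490 J/K

Warming step: ΔS₁ = m c ln(T_tr/T_i) = 224 × 4.13 × ln(373.1/316) = 153.7 J/K.
Phase change: ΔS₂ = +mL/T_tr = 224 × 2220 / 373.1 = 1333 J/K.
ΔS_total = (153.7) + (1333) = 1490 J/K.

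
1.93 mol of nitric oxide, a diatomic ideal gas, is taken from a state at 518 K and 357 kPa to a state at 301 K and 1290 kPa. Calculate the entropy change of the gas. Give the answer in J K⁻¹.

ΔS = nC_p ln(T₂/T₁) − nR ln(P₂/P₁), with C_p = 7R/2 = 29.1 J mol⁻¹ K⁻¹ for a diatomic ideal gas.
ΔS = 1.93 × [29.1 × ln(301/518) − 8.314 × ln(1290/357)] = -51.1 J/K.

ΔS = -51.1 J/K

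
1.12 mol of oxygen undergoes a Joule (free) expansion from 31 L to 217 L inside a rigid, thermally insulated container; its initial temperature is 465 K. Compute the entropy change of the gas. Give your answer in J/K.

No heat is exchanged and no work is done, so the ideal-gas temperature stays constant.
Entropy is a state function; using a reversible isothermal path, ΔS_gas = nR ln(V₂/V₁) = 1.12 × 8.314 × ln(217/31) = 18.1 J/K.

ΔS_gas = 18.1 J/K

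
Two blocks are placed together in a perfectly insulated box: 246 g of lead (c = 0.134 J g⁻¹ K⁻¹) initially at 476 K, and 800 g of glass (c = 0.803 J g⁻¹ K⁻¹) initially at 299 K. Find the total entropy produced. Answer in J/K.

ΔS_total = 3.91 J/K

Energy balance: T_f = (m₁c₁T₁ + m₂c₂T₂)/(m₁c₁ + m₂c₂) = 307.64 K.
ΔS₁ = m₁c₁ ln(T_f/T₁) = 32.964 × ln(307.64/476) = -14.39 J/K.
ΔS₂ = m₂c₂ ln(T_f/T₂) = 642.4 × ln(307.64/299) = 18.3 J/K.
ΔS_total = -14.39 + 18.3 = 3.91 J/K.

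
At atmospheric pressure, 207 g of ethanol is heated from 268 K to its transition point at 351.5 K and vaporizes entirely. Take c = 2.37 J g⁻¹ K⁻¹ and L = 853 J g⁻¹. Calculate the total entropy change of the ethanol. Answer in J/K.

Warming step: ΔS₁ = m c ln(T_tr/T_i) = 207 × 2.37 × ln(351.5/268) = 133.1 J/K.
Phase change: ΔS₂ = +mL/T_tr = 207 × 853 / 351.5 = 502.3 J/K.
ΔS_total = (133.1) + (502.3) = 635 J/K.

ΔS = 635 J/K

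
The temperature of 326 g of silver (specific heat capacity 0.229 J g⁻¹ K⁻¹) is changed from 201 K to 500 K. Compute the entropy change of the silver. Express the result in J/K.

ΔS = 68 J/K

ΔS = ∫dQ_rev/T = m c ln(T₂/T₁) = 326 × 0.229 × ln(500/201) = 68 J/K.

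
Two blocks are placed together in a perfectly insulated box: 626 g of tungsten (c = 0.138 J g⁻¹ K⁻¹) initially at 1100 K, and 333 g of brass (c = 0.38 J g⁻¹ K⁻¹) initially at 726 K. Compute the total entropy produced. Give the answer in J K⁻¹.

Energy balance: T_f = (m₁c₁T₁ + m₂c₂T₂)/(m₁c₁ + m₂c₂) = 877.74 K.
ΔS₁ = m₁c₁ ln(T_f/T₁) = 86.388 × ln(877.74/1100) = -19.5 J/K.
ΔS₂ = m₂c₂ ln(T_f/T₂) = 126.54 × ln(877.74/726) = 24.02 J/K.
ΔS_total = -19.5 + 24.02 = 4.52 J/K.

ΔS_total = 4.52 J/K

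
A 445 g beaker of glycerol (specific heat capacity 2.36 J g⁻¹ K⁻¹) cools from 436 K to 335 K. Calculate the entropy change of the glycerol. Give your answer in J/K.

ΔS = -277 J/K

ΔS = ∫dQ_rev/T = m c ln(T₂/T₁) = 445 × 2.36 × ln(335/436) = -277 J/K.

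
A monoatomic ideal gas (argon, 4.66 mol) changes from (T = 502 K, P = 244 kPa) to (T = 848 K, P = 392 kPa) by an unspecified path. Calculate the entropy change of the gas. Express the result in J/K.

ΔS = nC_p ln(T₂/T₁) − nR ln(P₂/P₁), with C_p = 5R/2 = 20.79 J mol⁻¹ K⁻¹ for a monoatomic ideal gas.
ΔS = 4.66 × [20.79 × ln(848/502) − 8.314 × ln(392/244)] = 32.4 J/K.

ΔS = 32.4 J/K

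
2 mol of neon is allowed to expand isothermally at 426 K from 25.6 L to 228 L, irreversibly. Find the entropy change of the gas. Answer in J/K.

Entropy is a state function, so ΔS_gas depends only on the end states.
For an isothermal ideal gas ΔS_gas = nR ln(V₂/V₁) = 2 × 8.314 × ln(228/25.6) = 36.4 J/K.

ΔS_gas = 36.4 J/K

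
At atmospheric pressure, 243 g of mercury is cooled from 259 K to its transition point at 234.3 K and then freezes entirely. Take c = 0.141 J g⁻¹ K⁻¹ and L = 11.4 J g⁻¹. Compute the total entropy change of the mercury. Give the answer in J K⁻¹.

ΔS = -15.3 J/K

Cooling step: ΔS₁ = m c ln(T_tr/T_i) = 243 × 0.141 × ln(234.3/259) = -3.434 J/K.
Phase change: ΔS₂ = −mL/T_tr = −243 × 11.4 / 234.3 = -11.82 J/K.
ΔS_total = (-3.434) + (-11.82) = -15.3 J/K.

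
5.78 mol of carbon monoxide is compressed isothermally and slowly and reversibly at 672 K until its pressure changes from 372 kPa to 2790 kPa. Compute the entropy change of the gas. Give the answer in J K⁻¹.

ΔS_gas = -96.8 J/K

For an isothermal ideal gas ΔS_gas = nR ln(P₁/P₂) = 5.78 × 8.314 × ln(372/2790) = -96.8 J/K.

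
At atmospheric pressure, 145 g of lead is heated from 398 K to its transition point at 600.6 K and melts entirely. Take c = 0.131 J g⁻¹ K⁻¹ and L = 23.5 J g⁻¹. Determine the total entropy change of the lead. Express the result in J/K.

ΔS = 13.5 J/K

Warming step: ΔS₁ = m c ln(T_tr/T_i) = 145 × 0.131 × ln(600.6/398) = 7.816 J/K.
Phase change: ΔS₂ = +mL/T_tr = 145 × 23.5 / 600.6 = 5.673 J/K.
ΔS_total = (7.816) + (5.673) = 13.5 J/K.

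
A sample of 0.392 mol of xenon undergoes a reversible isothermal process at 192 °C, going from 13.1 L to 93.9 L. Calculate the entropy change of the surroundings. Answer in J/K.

For an isothermal ideal gas ΔS_gas = nR ln(V₂/V₁) = 0.392 × 8.314 × ln(93.9/13.1) = 6.42 J/K.
The process is reversible, so ΔS_surr = −ΔS_gas = -6.42 J/K and ΔS_universe = 0.

ΔS_surr = -6.42 J/K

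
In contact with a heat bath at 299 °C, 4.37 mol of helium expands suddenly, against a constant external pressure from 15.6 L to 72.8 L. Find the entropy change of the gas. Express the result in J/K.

ΔS_gas = 56 J/K

Entropy is a state function, so ΔS_gas depends only on the end states.
For an isothermal ideal gas ΔS_gas = nR ln(V₂/V₁) = 4.37 × 8.314 × ln(72.8/15.6) = 56 J/K.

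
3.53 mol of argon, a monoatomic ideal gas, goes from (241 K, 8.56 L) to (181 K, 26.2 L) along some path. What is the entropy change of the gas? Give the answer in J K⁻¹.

Entropy is a state function: ΔS = nC_V ln(T₂/T₁) + nR ln(V₂/V₁), with C_V = 3R/2 = 12.47 J mol⁻¹ K⁻¹ for a monoatomic ideal gas.
ΔS = 3.53 × [12.47 × ln(181/241) + 8.314 × ln(26.2/8.56)] = 20.2 J/K.

ΔS = 20.2 J/K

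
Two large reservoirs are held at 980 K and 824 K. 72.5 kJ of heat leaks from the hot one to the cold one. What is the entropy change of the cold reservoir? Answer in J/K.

The cold reservoir gains heat Q, so ΔS_cold = +Q/T_C = 72500/824 = 88 J/K.

ΔS_cold = 88 J/K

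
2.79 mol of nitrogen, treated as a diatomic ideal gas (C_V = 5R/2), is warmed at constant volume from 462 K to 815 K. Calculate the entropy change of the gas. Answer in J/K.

ΔS = 32.9 J/K

At constant volume, ΔS = nC_V ln(T₂/T₁) with C_V = 5R/2 = 20.79 J mol⁻¹ K⁻¹.
ΔS = 2.79 × 20.79 × ln(815/462) = 32.9 J/K.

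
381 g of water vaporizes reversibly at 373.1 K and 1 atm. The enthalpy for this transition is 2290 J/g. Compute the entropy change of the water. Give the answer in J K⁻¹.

ΔS = 2340 J/K

Heat absorbed by the substance: Q = mL = 381 × 2290 = 872490 J.
At constant T, ΔS = Q_rev/T = 872490 / 373.1 = 2340 J/K.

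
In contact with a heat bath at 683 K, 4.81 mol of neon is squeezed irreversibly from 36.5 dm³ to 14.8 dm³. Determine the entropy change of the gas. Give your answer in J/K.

ΔS_gas = -36.1 J/K

Entropy is a state function, so ΔS_gas depends only on the end states.
For an isothermal ideal gas ΔS_gas = nR ln(V₂/V₁) = 4.81 × 8.314 × ln(14.8/36.5) = -36.1 J/K.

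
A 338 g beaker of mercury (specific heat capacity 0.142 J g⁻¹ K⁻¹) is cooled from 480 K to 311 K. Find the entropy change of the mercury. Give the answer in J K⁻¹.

ΔS = ∫dQ_rev/T = m c ln(T₂/T₁) = 338 × 0.142 × ln(311/480) = -20.8 J/K.

ΔS = -20.8 J/K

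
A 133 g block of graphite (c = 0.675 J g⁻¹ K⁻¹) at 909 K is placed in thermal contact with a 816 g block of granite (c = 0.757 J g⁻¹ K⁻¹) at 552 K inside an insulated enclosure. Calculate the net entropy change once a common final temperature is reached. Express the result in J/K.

ΔS_total = 11 J/K

Energy balance: T_f = (m₁c₁T₁ + m₂c₂T₂)/(m₁c₁ + m₂c₂) = 597.3 K.
ΔS₁ = m₁c₁ ln(T_f/T₁) = 89.775 × ln(597.3/909) = -37.7 J/K.
ΔS₂ = m₂c₂ ln(T_f/T₂) = 617.712 × ln(597.3/552) = 48.72 J/K.
ΔS_total = -37.7 + 48.72 = 11 J/K.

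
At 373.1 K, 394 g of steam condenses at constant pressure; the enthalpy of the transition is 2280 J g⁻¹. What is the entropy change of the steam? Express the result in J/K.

ΔS = -2410 J/K

Heat released by the substance: Q = −mL = −394 × 2280 = −898320 J.
At constant T, ΔS = Q_rev/T = −898320 / 373.1 = -2410 J/K.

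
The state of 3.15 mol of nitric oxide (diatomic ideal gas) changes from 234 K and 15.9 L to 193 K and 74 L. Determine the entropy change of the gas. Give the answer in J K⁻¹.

Entropy is a state function: ΔS = nC_V ln(T₂/T₁) + nR ln(V₂/V₁), with C_V = 5R/2 = 20.79 J mol⁻¹ K⁻¹ for a diatomic ideal gas.
ΔS = 3.15 × [20.79 × ln(193/234) + 8.314 × ln(74/15.9)] = 27.7 J/K.

ΔS = 27.7 J/K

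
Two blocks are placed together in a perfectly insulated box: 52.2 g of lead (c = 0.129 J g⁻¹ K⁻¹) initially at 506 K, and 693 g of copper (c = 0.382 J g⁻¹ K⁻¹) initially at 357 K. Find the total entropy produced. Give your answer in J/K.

ΔS_total = 0.447 J/K

Energy balance: T_f = (m₁c₁T₁ + m₂c₂T₂)/(m₁c₁ + m₂c₂) = 360.7 K.
ΔS₁ = m₁c₁ ln(T_f/T₁) = 6.7338 × ln(360.7/506) = -2.2794 J/K.
ΔS₂ = m₂c₂ ln(T_f/T₂) = 264.726 × ln(360.7/357) = 2.7267 J/K.
ΔS_total = -2.2794 + 2.7267 = 0.447 J/K.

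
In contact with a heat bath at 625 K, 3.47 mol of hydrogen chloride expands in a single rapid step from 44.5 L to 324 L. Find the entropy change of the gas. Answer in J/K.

Entropy is a state function, so ΔS_gas depends only on the end states.
For an isothermal ideal gas ΔS_gas = nR ln(V₂/V₁) = 3.47 × 8.314 × ln(324/44.5) = 57.3 J/K.

ΔS_gas = 57.3 J/K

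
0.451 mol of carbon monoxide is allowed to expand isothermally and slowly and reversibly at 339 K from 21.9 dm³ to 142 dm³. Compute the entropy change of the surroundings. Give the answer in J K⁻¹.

ΔS_surr = -7.01 J/K

For an isothermal ideal gas ΔS_gas = nR ln(V₂/V₁) = 0.451 × 8.314 × ln(142/21.9) = 7.01 J/K.
The process is reversible, so ΔS_surr = −ΔS_gas = -7.01 J/K and ΔS_universe = 0.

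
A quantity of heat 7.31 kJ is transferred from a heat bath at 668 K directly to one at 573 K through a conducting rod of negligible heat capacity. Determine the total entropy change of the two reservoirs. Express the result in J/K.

ΔS_total = 1.81 J/K

ΔS_hot = −Q/T_H = −7310/668 = -10.943 J/K and ΔS_cold = +Q/T_C = 7310/573 = 12.757 J/K.
ΔS_total = -10.943 + 12.757 = 1.81 J/K, positive as the second law requires.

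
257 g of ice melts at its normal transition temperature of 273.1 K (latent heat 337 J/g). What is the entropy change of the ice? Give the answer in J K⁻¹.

Heat absorbed by the substance: Q = mL = 257 × 337 = 86609 J.
At constant T, ΔS = Q_rev/T = 86609 / 273.1 = 317 J/K.

ΔS = 317 J/K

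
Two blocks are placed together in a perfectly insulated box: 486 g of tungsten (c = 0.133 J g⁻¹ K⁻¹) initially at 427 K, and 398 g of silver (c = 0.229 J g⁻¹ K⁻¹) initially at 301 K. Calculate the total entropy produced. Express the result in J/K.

Energy balance: T_f = (m₁c₁T₁ + m₂c₂T₂)/(m₁c₁ + m₂c₂) = 353.28 K.
ΔS₁ = m₁c₁ ln(T_f/T₁) = 64.638 × ln(353.28/427) = -12.25 J/K.
ΔS₂ = m₂c₂ ln(T_f/T₂) = 91.142 × ln(353.28/301) = 14.6 J/K.
ΔS_total = -12.25 + 14.6 = 2.35 J/K.

ΔS_total = 2.35 J/K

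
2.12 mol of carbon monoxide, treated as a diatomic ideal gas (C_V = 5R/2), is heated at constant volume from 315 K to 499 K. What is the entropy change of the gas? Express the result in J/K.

ΔS = 20.3 J/K

At constant volume, ΔS = nC_V ln(T₂/T₁) with C_V = 5R/2 = 20.79 J mol⁻¹ K⁻¹.
ΔS = 2.12 × 20.79 × ln(499/315) = 20.3 J/K.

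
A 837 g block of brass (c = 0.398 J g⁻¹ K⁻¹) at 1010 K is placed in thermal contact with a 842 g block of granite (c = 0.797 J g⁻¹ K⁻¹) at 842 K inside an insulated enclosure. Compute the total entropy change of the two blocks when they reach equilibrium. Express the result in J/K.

Energy balance: T_f = (m₁c₁T₁ + m₂c₂T₂)/(m₁c₁ + m₂c₂) = 897.73 K.
ΔS₁ = m₁c₁ ln(T_f/T₁) = 333.126 × ln(897.73/1010) = -39.25 J/K.
ΔS₂ = m₂c₂ ln(T_f/T₂) = 671.074 × ln(897.73/842) = 43.01 J/K.
ΔS_total = -39.25 + 43.01 = 3.76 J/K.

ΔS_total = 3.76 J/K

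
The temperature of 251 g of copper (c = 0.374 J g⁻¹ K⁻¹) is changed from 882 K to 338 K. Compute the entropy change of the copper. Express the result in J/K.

ΔS = -90 J/K

ΔS = ∫dQ_rev/T = m c ln(T₂/T₁) = 251 × 0.374 × ln(338/882) = -90 J/K.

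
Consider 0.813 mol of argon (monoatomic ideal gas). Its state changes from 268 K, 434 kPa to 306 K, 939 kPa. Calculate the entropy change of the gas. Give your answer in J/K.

ΔS = -2.98 J/K

ΔS = nC_p ln(T₂/T₁) − nR ln(P₂/P₁), with C_p = 5R/2 = 20.79 J mol⁻¹ K⁻¹ for a monoatomic ideal gas.
ΔS = 0.813 × [20.79 × ln(306/268) − 8.314 × ln(939/434)] = -2.98 J/K.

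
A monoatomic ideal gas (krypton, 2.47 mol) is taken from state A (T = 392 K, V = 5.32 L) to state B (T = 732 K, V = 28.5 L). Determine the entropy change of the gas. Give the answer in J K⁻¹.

ΔS = 53.7 J/K

Entropy is a state function: ΔS = nC_V ln(T₂/T₁) + nR ln(V₂/V₁), with C_V = 3R/2 = 12.47 J mol⁻¹ K⁻¹ for a monoatomic ideal gas.
ΔS = 2.47 × [12.47 × ln(732/392) + 8.314 × ln(28.5/5.32)] = 53.7 J/K.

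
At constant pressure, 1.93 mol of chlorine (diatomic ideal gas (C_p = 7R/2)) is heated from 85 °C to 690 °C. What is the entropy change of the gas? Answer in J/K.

ΔS = 55.6 J/K

In kelvin: T₁ = 358.15 K, T₂ = 963.15 K. At constant pressure, ΔS = nC_p ln(T₂/T₁) with C_p = 7R/2 = 29.1 J mol⁻¹ K⁻¹.
ΔS = 1.93 × 29.1 × ln(963.15/358.15) = 55.6 J/K.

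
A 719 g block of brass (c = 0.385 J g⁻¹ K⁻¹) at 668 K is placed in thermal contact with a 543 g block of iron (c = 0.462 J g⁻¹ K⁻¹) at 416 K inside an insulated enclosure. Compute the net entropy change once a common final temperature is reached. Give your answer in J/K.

Energy balance: T_f = (m₁c₁T₁ + m₂c₂T₂)/(m₁c₁ + m₂c₂) = 548.2 K.
ΔS₁ = m₁c₁ ln(T_f/T₁) = 276.815 × ln(548.2/668) = -54.71 J/K.
ΔS₂ = m₂c₂ ln(T_f/T₂) = 250.866 × ln(548.2/416) = 69.23 J/K.
ΔS_total = -54.71 + 69.23 = 14.5 J/K.

ΔS_total = 14.5 J/K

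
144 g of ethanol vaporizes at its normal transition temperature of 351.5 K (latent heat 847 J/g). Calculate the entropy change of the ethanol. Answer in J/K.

ΔS = 347 J/K

Heat absorbed by the substance: Q = mL = 144 × 847 = 121968 J.
At constant T, ΔS = Q_rev/T = 121968 / 351.5 = 347 J/K.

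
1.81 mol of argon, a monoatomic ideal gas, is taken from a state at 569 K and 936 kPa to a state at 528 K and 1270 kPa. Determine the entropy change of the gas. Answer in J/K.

ΔS = nC_p ln(T₂/T₁) − nR ln(P₂/P₁), with C_p = 5R/2 = 20.79 J mol⁻¹ K⁻¹ for a monoatomic ideal gas.
ΔS = 1.81 × [20.79 × ln(528/569) − 8.314 × ln(1270/936)] = -7.41 J/K.

ΔS = -7.41 J/K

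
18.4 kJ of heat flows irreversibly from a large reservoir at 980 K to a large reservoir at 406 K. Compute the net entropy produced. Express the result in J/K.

ΔS_hot = −Q/T_H = −18400/980 = -18.78 J/K and ΔS_cold = +Q/T_C = 18400/406 = 45.32 J/K.
ΔS_total = -18.78 + 45.32 = 26.5 J/K, positive as the second law requires.

ΔS_total = 26.5 J/K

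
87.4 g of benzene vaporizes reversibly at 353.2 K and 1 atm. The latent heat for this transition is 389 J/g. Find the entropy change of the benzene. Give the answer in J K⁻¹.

Heat absorbed by the substance: Q = mL = 87.4 × 389 = 33998.6 J.
At constant T, ΔS = Q_rev/T = 33998.6 / 353.2 = 96.3 J/K.

ΔS = 96.3 J/K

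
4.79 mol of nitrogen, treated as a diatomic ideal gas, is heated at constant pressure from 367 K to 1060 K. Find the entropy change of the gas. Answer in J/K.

At constant pressure, ΔS = nC_p ln(T₂/T₁) with C_p = 7R/2 = 29.1 J mol⁻¹ K⁻¹.
ΔS = 4.79 × 29.1 × ln(1060/367) = 148 J/K.

ΔS = 148 J/K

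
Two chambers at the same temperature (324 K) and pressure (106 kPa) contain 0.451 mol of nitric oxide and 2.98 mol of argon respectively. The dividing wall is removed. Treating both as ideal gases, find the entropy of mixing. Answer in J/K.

ΔS_mix = 11.1 J/K

Mole fractions: x_A = 0.451/3.43 = 0.131, x_B = 0.869.
ΔS_mix = −R(n_A ln x_A + n_B ln x_B) = −8.314 × (0.451 ln 0.131 + 2.98 ln 0.869) = 11.1 J/K.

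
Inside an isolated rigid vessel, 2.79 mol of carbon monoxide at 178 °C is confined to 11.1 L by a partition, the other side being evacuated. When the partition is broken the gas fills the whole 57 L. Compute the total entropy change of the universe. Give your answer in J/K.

For an ideal gas in free expansion Q = 0 and W = 0, so T is unchanged.
Entropy is a state function; using a reversible isothermal path, ΔS_gas = nR ln(V₂/V₁) = 2.79 × 8.314 × ln(57/11.1) = 38 J/K.
The insulated surroundings exchange no heat, so ΔS_surr = 0 and ΔS_universe = ΔS_gas.

ΔS_universe = 38 J/K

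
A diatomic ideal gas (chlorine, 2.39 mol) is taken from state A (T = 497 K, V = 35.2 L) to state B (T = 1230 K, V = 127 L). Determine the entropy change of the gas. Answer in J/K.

Entropy is a state function: ΔS = nC_V ln(T₂/T₁) + nR ln(V₂/V₁), with C_V = 5R/2 = 20.79 J mol⁻¹ K⁻¹ for a diatomic ideal gas.
ΔS = 2.39 × [20.79 × ln(1230/497) + 8.314 × ln(127/35.2)] = 70.5 J/K.

ΔS = 70.5 J/K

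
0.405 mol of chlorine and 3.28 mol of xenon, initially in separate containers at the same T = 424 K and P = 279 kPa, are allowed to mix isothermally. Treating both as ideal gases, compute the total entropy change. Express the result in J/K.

ΔS_mix = 10.6 J/K

Mole fractions: x_A = 0.405/3.68 = 0.11, x_B = 0.89.
ΔS_mix = −R(n_A ln x_A + n_B ln x_B) = −8.314 × (0.405 ln 0.11 + 3.28 ln 0.89) = 10.6 J/K.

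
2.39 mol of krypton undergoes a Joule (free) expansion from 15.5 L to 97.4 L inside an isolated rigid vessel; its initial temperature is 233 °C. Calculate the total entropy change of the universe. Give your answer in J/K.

ΔS_universe = 36.5 J/K

For an ideal gas in free expansion Q = 0 and W = 0, so T is unchanged.
Entropy is a state function; using a reversible isothermal path, ΔS_gas = nR ln(V₂/V₁) = 2.39 × 8.314 × ln(97.4/15.5) = 36.5 J/K.
The insulated surroundings exchange no heat, so ΔS_surr = 0 and ΔS_universe = ΔS_gas.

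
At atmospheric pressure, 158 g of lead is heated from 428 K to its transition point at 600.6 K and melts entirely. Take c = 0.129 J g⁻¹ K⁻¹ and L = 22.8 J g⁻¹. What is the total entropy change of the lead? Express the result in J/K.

Warming step: ΔS₁ = m c ln(T_tr/T_i) = 158 × 0.129 × ln(600.6/428) = 6.906 J/K.
Phase change: ΔS₂ = +mL/T_tr = 158 × 22.8 / 600.6 = 5.998 J/K.
ΔS_total = (6.906) + (5.998) = 12.9 J/K.

ΔS = 12.9 J/K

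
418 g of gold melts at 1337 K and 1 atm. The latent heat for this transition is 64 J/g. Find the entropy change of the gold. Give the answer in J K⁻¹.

Heat absorbed by the substance: Q = mL = 418 × 64 = 26752 J.
At constant T, ΔS = Q_rev/T = 26752 / 1337 = 20 J/K.

ΔS = 20 J/K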